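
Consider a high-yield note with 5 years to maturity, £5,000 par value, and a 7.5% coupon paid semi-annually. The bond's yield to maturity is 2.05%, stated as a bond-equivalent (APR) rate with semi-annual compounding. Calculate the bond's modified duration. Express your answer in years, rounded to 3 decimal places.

4.309 years

Periodic yield y = 0.01025. First find Macaulay duration:
  t   CF        PV=CF/(1+0.01025)^t    t·PV
  1       187.50       185.5976       185.5976
  2       187.50       183.7146       367.4291
  3       187.50       181.8506       545.5517
  4       187.50       180.0055       720.0221
  5       187.50       178.1792       890.8959
  6       187.50       176.3714     1,058.2283
  7       187.50       174.5819     1,222.0734
  8       187.50       172.8106     1,382.4849
  9       187.50       171.0573     1,539.5154
  10    5,187.50     4,684.5677    46,845.6769
  Σ                  6,288.7363    54,757.4754
P = 6,288.7363; Macaulay duration = 54,757.4754 / 6,288.7363 = 8.70723 half-year periods = 4.35362 years.
Modified duration = D_Mac / (1 + y) = 4.35362 / 1.01025 = 4.30944 years.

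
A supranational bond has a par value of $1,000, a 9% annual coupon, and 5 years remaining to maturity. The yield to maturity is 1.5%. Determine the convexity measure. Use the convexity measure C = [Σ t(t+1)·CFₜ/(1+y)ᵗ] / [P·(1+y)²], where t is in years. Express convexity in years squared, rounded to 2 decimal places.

24.14

With y = 0.015:
  t   CF        PV=CF/(1+0.015)^t    t·PV        t(t+1)·PV
  1        90.00        88.6700        88.6700         177.3399
  2        90.00        87.3596       174.7191         524.1573
  3        90.00        86.0685       258.2056       1,032.8224
  4        90.00        84.7966       339.1863       1,695.9316
  5     1,090.00     1,011.8038     5,059.0188      30,354.1126
  Σ                  1,358.6984     5,919.7998      33,784.3639
P = 1,358.6984.
Convexity = Σ t(t+1)·PV / [P·(1+y)²] = 33,784.3639 / (1,358.6984 × 1.030225) = 24.13574.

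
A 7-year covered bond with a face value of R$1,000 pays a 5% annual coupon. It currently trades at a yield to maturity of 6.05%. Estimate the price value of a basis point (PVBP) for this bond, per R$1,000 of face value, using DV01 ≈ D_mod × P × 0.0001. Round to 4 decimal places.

Periodic yield y = 0.0605.
  t   CF        PV=CF/(1+0.0605)^t    t·PV
  1        50.00        47.1476        47.1476
  2        50.00        44.4579        88.9157
  3        50.00        41.9216       125.7648
  4        50.00        39.5300       158.1202
  5        50.00        37.2749       186.3746
  6        50.00        35.1484       210.8906
  7     1,050.00       696.0086     4,872.0600
  Σ                    941.4890     5,689.2735
P = 941.4890; D_Mac = 6.04285 yrs; D_mod = 5.69811 yrs.
DV01 ≈ 5.69811 × 941.4890 × 0.0001 = 0.536471.

R$0.5365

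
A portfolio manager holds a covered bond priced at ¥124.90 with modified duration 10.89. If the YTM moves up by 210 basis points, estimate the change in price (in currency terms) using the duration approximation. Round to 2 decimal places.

Duration approximation: ΔP/P ≈ -D_mod · Δy = -10.89 × (+0.021) = -0.228690.
ΔP ≈ 124.90 × (-0.228690) = -28.563381.

-¥28.56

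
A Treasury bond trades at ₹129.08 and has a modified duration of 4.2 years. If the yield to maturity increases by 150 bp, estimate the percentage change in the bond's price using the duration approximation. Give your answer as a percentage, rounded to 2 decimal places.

-6.30%

Duration approximation: ΔP/P ≈ -D_mod · Δy = -4.2 × (+0.015) = -0.063000.
As a percentage: -6.3000%.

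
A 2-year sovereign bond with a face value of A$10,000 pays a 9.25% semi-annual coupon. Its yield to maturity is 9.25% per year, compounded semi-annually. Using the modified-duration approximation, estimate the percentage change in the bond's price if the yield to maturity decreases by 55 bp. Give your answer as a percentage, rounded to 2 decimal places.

Periodic yield y = 0.04625. Modified duration first:
  t   CF        PV=CF/(1+0.04625)^t    t·PV
  1       462.50       442.0550       442.0550
  2       462.50       422.5137       845.0274
  3       462.50       403.8363     1,211.5088
  4    10,462.50     8,731.5951    34,926.3803
  Σ                 10,000.0000    37,424.9715
P = 10,000.0000; D_Mac = 3.74250 half-year periods = 1.87125 yrs; D_mod = 1.87125/(1+0.04625) = 1.78853 yrs.
ΔP/P ≈ -D_mod · Δy = -1.78853 × (-0.0055) = +0.009837 = +0.9837%.

+0.98%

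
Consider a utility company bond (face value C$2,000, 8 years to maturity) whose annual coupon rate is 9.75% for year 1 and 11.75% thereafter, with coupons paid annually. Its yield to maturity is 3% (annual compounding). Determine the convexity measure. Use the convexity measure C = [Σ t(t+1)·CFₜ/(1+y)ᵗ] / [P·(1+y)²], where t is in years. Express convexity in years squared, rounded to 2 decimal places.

With y = 0.03:
  t   CF        PV=CF/(1+0.03)^t    t·PV        t(t+1)·PV
  1       195.00       189.3204       189.3204         378.6408
  2       235.00       221.5100       443.0201       1,329.0602
  3       235.00       215.0583       645.1749       2,580.6995
  4       235.00       208.7945       835.1778       4,175.8891
  5       235.00       202.7131     1,013.5653       6,081.3919
  6       235.00       196.8088     1,180.8528       8,265.9696
  7       235.00       191.0765     1,337.5355      10,700.2843
  8     2,235.00     1,764.3296    14,114.6371     127,031.7340
  Σ                  3,189.6112    19,759.2839     160,543.6694
P = 3,189.6112.
Convexity = Σ t(t+1)·PV / [P·(1+y)²] = 160,543.6694 / (3,189.6112 × 1.060900) = 47.44397.

47.44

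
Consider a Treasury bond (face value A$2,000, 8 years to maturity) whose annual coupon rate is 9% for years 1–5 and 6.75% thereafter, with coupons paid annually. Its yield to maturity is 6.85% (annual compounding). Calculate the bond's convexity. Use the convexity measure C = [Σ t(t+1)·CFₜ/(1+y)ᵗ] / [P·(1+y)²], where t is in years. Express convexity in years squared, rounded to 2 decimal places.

With y = 0.0685:
  t   CF        PV=CF/(1+0.0685)^t    t·PV        t(t+1)·PV
  1       180.00       168.4605       168.4605         336.9209
  2       180.00       157.6607       315.3214         945.9642
  3       180.00       147.5533       442.6599       1,770.6396
  4       180.00       138.0939       552.3755       2,761.8774
  5       180.00       129.2409       646.2043       3,877.2261
  6       135.00        90.7166       544.2994       3,810.0958
  7       135.00        84.9009       594.3060       4,754.4481
  8     2,135.00     1,256.6133    10,052.9068      90,476.1608
  Σ                  2,173.2400    13,316.5338     108,733.3329
P = 2,173.2400.
Convexity = Σ t(t+1)·PV / [P·(1+y)²] = 108,733.3329 / (2,173.2400 × 1.141692) = 43.82339.

43.82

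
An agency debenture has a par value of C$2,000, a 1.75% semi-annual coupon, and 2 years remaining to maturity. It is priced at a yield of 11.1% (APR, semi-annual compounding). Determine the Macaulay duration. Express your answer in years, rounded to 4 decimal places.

1.9713 years

Periodic yield y = 0.0555. Discount each cash flow and weight by its period:
  t   CF        PV=CF/(1+0.0555)^t    t·PV
  1        17.50        16.5798        16.5798
  2        17.50        15.7080        31.4160
  3        17.50        14.8821        44.6462
  4     2,017.50     1,625.4761     6,501.9045
  Σ                  1,672.6460     6,594.5465
Price P = Σ PV = 1,672.6460.
Macaulay duration = Σ(t·PV) / P = 6,594.5465 / 1,672.6460 = 3.94258 half-year periods.
In years: 3.94258 / 2 = 1.97129 years.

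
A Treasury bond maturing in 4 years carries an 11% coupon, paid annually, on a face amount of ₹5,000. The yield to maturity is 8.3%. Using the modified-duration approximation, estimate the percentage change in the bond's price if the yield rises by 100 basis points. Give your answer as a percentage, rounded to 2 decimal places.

-3.20%

Periodic yield y = 0.083. Modified duration first:
  t   CF        PV=CF/(1+0.083)^t    t·PV
  1       550.00       507.8486       507.8486
  2       550.00       468.9276       937.8552
  3       550.00       432.9895     1,298.9684
  4     5,550.00     4,034.4019    16,137.6075
  Σ                  5,444.1675    18,882.2796
P = 5,444.1675; D_Mac = 3.46835 yrs; D_mod = 3.46835/(1+0.083) = 3.20254 yrs.
ΔP/P ≈ -D_mod · Δy = -3.20254 × (+0.01) = -0.032025 = -3.2025%.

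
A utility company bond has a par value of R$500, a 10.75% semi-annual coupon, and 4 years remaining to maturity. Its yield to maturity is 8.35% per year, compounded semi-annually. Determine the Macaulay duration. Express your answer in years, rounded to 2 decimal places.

3.38 years

Periodic yield y = 0.04175. Discount each cash flow and weight by its period:
  t   CF        PV=CF/(1+0.04175)^t    t·PV
  1       26.875        25.7979        25.7979
  2       26.875        24.7640        49.5281
  3       26.875        23.7716        71.3147
  4       26.875        22.8189        91.2755
  5       26.875        21.9044       109.5219
  6       26.875        21.0265       126.1591
  7       26.875        20.1838       141.2869
  8      526.875       379.8390     3,038.7118
  Σ                    540.1061     3,653.5960
Price P = Σ PV = 540.1061.
Macaulay duration = Σ(t·PV) / P = 3,653.5960 / 540.1061 = 6.76459 half-year periods.
In years: 6.76459 / 2 = 3.38229 years.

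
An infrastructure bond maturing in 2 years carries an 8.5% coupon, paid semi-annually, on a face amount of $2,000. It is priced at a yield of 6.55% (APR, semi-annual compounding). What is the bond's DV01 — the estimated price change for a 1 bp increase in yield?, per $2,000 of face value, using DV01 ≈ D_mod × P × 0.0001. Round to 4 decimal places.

$0.3779

Periodic yield y = 0.03275.
  t   CF        PV=CF/(1+0.03275)^t    t·PV
  1        85.00        82.3045        82.3045
  2        85.00        79.6945       159.3891
  3        85.00        77.1673       231.5019
  4     2,085.00     1,832.8429     7,331.3717
  Σ                  2,072.0093     7,804.5671
P = 2,072.0093; D_Mac = 3.76667 half-year periods = 1.88333 yrs; D_mod = 1.82361 yrs.
DV01 ≈ 1.82361 × 2,072.0093 × 0.0001 = 0.377854.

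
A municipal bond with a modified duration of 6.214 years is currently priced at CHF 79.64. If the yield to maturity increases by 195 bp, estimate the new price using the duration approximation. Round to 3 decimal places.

Duration approximation: ΔP/P ≈ -D_mod · Δy = -6.214 × (+0.0195) = -0.121173.
New price ≈ 79.64 × (1 - 0.121173) = 69.98978228.

CHF 69.990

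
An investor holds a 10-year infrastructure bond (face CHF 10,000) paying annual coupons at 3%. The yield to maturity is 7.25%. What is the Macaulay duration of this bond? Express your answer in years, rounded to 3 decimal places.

8.501 years

Periodic yield y = 0.0725. Discount each cash flow and weight by its year:
  t   CF        PV=CF/(1+0.0725)^t    t·PV
  1       300.00       279.7203       279.7203
  2       300.00       260.8114       521.6229
  3       300.00       243.1808       729.5425
  4       300.00       226.7420       906.9682
  5       300.00       211.4145     1,057.0725
  6       300.00       197.1231     1,182.7384
  7       300.00       183.7977     1,286.5841
  8       300.00       171.3732     1,370.9854
  9       300.00       159.7885     1,438.0966
  10   10,300.00     5,115.2188    51,152.1881
  Σ                  7,049.1704    59,925.5190
Price P = Σ PV = 7,049.1704.
Macaulay duration = Σ(t·PV) / P = 59,925.5190 / 7,049.1704 = 8.50107 years.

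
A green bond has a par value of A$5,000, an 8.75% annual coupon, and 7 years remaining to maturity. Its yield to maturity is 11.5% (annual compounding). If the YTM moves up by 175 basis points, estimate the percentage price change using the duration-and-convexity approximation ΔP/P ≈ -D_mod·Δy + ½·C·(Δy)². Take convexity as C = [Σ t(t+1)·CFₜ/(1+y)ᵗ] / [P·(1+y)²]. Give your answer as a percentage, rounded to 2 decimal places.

-8.00%

With y = 0.115:
  t   CF        PV=CF/(1+0.115)^t    t·PV        t(t+1)·PV
  1       437.50       392.3767       392.3767         784.7534
  2       437.50       351.9073       703.8147       2,111.4440
  3       437.50       315.6120       946.8359       3,787.3435
  4       437.50       283.0601     1,132.2402       5,661.2011
  5       437.50       253.8655     1,269.3276       7,615.9656
  6       437.50       227.6821     1,366.0925       9,562.6474
  7     5,437.50     2,537.9040    17,765.3283     142,122.6266
  Σ                  4,362.4077    23,576.0159     171,645.9817
P = 4,362.4077; D_Mac = 5.40436 yrs; D_mod = 4.84696 yrs; C = 31.64883.
Duration effect: -4.84696 × (+0.0175) = -0.084822
Convexity effect: 0.5 × 31.64883 × (0.0175)² = +0.0048462
ΔP/P ≈ -0.084822 + 0.0048462 = -0.079976 = -7.9976%.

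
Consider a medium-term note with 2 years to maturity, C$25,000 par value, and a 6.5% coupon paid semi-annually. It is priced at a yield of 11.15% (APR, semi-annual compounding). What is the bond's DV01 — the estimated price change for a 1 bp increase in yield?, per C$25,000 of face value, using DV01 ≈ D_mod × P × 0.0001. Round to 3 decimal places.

C$4.140

Periodic yield y = 0.05575.
  t   CF        PV=CF/(1+0.05575)^t    t·PV
  1       812.50       769.5951       769.5951
  2       812.50       728.9558     1,457.9116
  3       812.50       690.4625     2,071.3875
  4    25,812.50    20,777.1372    83,108.5490
  Σ                 22,966.1506    87,407.4432
P = 22,966.1506; D_Mac = 3.80592 half-year periods = 1.90296 yrs; D_mod = 1.80247 yrs.
DV01 ≈ 1.80247 × 22,966.1506 × 0.0001 = 4.139590.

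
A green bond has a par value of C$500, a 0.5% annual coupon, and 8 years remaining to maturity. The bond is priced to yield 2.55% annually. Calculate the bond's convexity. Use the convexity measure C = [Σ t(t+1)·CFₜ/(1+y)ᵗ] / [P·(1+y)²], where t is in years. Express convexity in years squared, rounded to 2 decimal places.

With y = 0.0255:
  t   CF        PV=CF/(1+0.0255)^t    t·PV        t(t+1)·PV
  1         2.50         2.4378         2.4378           4.8757
  2         2.50         2.3772         4.7544          14.2633
  3         2.50         2.3181         6.9543          27.8173
  4         2.50         2.2605         9.0419          45.2093
  5         2.50         2.2043        11.0213          66.1276
  6         2.50         2.1494        12.8967          90.2766
  7         2.50         2.0960        14.6720         117.3758
  8       502.50       410.8192     3,286.5537      29,578.9835
  Σ                    426.6625     3,348.3321      29,944.9290
P = 426.6625.
Convexity = Σ t(t+1)·PV / [P·(1+y)²] = 29,944.9290 / (426.6625 × 1.051650) = 66.73712.

66.74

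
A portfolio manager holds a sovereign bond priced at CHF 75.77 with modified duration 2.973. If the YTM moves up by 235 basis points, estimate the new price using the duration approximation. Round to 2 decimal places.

Duration approximation: ΔP/P ≈ -D_mod · Δy = -2.973 × (+0.0235) = -0.0698655.
New price ≈ 75.77 × (1 - 0.0698655) = 70.476291065.

CHF 70.48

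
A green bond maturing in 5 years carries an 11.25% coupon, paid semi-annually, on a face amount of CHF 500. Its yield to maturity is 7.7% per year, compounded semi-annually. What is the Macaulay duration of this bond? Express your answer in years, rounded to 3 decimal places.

4.034 years

Periodic yield y = 0.0385. Discount each cash flow and weight by its period:
  t   CF        PV=CF/(1+0.0385)^t    t·PV
  1       28.125        27.0823        27.0823
  2       28.125        26.0783        52.1566
  3       28.125        25.1115        75.3346
  4       28.125        24.1806        96.7223
  5       28.125        23.2841       116.4207
  6       28.125        22.4209       134.5255
  7       28.125        21.5897       151.1280
  8       28.125        20.7893       166.3147
  9       28.125        20.0186       180.1675
  10     528.125       361.9693     3,619.6928
  Σ                    572.5247     4,619.5451
Price P = Σ PV = 572.5247.
Macaulay duration = Σ(t·PV) / P = 4,619.5451 / 572.5247 = 8.06873 half-year periods.
In years: 8.06873 / 2 = 4.03436 years.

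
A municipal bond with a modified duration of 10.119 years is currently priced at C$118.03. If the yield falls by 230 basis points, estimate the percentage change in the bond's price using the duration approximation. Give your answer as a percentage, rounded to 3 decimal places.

+23.274%

Duration approximation: ΔP/P ≈ -D_mod · Δy = -10.119 × (-0.023) = +0.232737.
As a percentage: +23.2737%.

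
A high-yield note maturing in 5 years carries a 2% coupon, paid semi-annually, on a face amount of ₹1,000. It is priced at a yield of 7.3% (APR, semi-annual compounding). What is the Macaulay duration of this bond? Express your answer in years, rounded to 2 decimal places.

4.75 years

Periodic yield y = 0.0365. Discount each cash flow and weight by its period:
  t   CF        PV=CF/(1+0.0365)^t    t·PV
  1        10.00         9.6479         9.6479
  2        10.00         9.3081        18.6162
  3        10.00         8.9803        26.9410
  4        10.00         8.6641        34.6563
  5        10.00         8.3590        41.7949
  6        10.00         8.0646        48.3877
  7        10.00         7.7806        54.4644
  8        10.00         7.5066        60.0531
  9        10.00         7.2423        65.1807
  10    1,010.00       705.7133     7,057.1331
  Σ                    781.2669     7,416.8754
Price P = Σ PV = 781.2669.
Macaulay duration = Σ(t·PV) / P = 7,416.8754 / 781.2669 = 9.49340 half-year periods.
In years: 9.49340 / 2 = 4.74670 years.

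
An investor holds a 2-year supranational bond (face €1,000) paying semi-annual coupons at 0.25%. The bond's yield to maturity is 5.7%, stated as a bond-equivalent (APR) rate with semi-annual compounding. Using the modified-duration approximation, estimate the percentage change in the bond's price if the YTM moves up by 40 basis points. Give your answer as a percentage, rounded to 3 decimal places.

-0.776%

Periodic yield y = 0.0285. Modified duration first:
  t   CF        PV=CF/(1+0.0285)^t    t·PV
  1         1.25         1.2154         1.2154
  2         1.25         1.1817         2.3634
  3         1.25         1.1489         3.4468
  4     1,001.25       894.7987     3,579.1948
  Σ                    898.3447     3,586.2204
P = 898.3447; D_Mac = 3.99203 half-year periods = 1.99602 yrs; D_mod = 1.99602/(1+0.0285) = 1.94071 yrs.
ΔP/P ≈ -D_mod · Δy = -1.94071 × (+0.004) = -0.007763 = -0.7763%.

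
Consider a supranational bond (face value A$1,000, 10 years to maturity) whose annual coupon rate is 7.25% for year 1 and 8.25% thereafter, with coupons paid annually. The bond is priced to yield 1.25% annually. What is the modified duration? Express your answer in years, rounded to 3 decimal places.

7.799 years

Periodic yield y = 0.0125. First find Macaulay duration:
  t   CF        PV=CF/(1+0.0125)^t    t·PV
  1        72.50        71.6049        71.6049
  2        82.50        80.4755       160.9511
  3        82.50        79.4820       238.4460
  4        82.50        78.5008       314.0030
  5        82.50        77.5316       387.6580
  6        82.50        76.5744       459.4466
  7        82.50        75.6291       529.4034
  8        82.50        74.6954       597.5630
  9        82.50        73.7732       663.9589
  10    1,082.50       956.0434     9,560.4335
  Σ                  1,644.3103    12,983.4685
P = 1,644.3103; Macaulay duration = 12,983.4685 / 1,644.3103 = 7.89600 years.
Modified duration = D_Mac / (1 + y) = 7.89600 / 1.0125 = 7.79852 years.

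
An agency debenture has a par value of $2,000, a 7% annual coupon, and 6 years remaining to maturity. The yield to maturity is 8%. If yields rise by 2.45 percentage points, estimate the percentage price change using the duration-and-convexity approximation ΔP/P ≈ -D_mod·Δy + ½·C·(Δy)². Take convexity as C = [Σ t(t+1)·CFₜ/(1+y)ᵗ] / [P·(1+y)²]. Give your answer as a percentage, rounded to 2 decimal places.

-10.65%

With y = 0.08:
  t   CF        PV=CF/(1+0.08)^t    t·PV        t(t+1)·PV
  1       140.00       129.6296       129.6296         259.2593
  2       140.00       120.0274       240.0549         720.1646
  3       140.00       111.1365       333.4095       1,333.6382
  4       140.00       102.9042       411.6167       2,058.0836
  5       140.00        95.2816       476.4082       2,858.4494
  6     2,140.00     1,348.5630     8,091.3780      56,639.6461
  Σ                  1,907.5424     9,682.4970      63,869.2411
P = 1,907.5424; D_Mac = 5.07590 yrs; D_mod = 4.69991 yrs; C = 28.70583.
Duration effect: -4.69991 × (+0.0245) = -0.115148
Convexity effect: 0.5 × 28.70583 × (0.0245)² = +0.0086153
ΔP/P ≈ -0.115148 + 0.0086153 = -0.106532 = -10.6532%.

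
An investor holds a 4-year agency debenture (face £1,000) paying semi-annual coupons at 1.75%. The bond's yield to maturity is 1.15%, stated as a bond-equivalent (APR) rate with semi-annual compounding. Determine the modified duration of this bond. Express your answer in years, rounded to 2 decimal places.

3.86 years

Periodic yield y = 0.00575. First find Macaulay duration:
  t   CF        PV=CF/(1+0.00575)^t    t·PV
  1         8.75         8.7000         8.7000
  2         8.75         8.6502        17.3005
  3         8.75         8.6008        25.8023
  4         8.75         8.5516        34.2064
  5         8.75         8.5027        42.5136
  6         8.75         8.4541        50.7246
  7         8.75         8.4058        58.8404
  8     1,008.75       963.5255     7,708.2041
  Σ                  1,023.3907     7,946.2920
P = 1,023.3907; Macaulay duration = 7,946.2920 / 1,023.3907 = 7.76467 half-year periods = 3.88234 years.
Modified duration = D_Mac / (1 + y) = 3.88234 / 1.00575 = 3.86014 years.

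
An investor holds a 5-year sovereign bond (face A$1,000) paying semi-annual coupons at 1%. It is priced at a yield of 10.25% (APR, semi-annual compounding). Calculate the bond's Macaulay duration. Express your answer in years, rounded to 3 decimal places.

Periodic yield y = 0.05125. Discount each cash flow and weight by its period:
  t   CF        PV=CF/(1+0.05125)^t    t·PV
  1         5.00         4.7562         4.7562
  2         5.00         4.5244         9.0487
  3         5.00         4.3038        12.9114
  4         5.00         4.0940        16.3759
  5         5.00         3.8944        19.4720
  6         5.00         3.7045        22.2272
  7         5.00         3.5239        24.6675
  8         5.00         3.3521        26.8171
  9         5.00         3.1887        28.6984
  10    1,005.00       609.6857     6,096.8565
  Σ                    645.0278     6,261.8311
Price P = Σ PV = 645.0278.
Macaulay duration = Σ(t·PV) / P = 6,261.8311 / 645.0278 = 9.70785 half-year periods.
In years: 9.70785 / 2 = 4.85392 years.

4.854 years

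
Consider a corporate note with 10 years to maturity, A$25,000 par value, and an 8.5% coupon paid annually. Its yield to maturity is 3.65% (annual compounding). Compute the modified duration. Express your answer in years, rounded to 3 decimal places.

Periodic yield y = 0.0365. First find Macaulay duration:
  t   CF        PV=CF/(1+0.0365)^t    t·PV
  1     2,125.00     2,050.1688     2,050.1688
  2     2,125.00     1,977.9728     3,955.9457
  3     2,125.00     1,908.3192     5,724.9575
  4     2,125.00     1,841.1184     7,364.4734
  5     2,125.00     1,776.2840     8,881.4200
  6     2,125.00     1,713.7327    10,282.3965
  7     2,125.00     1,653.3842    11,573.6896
  8     2,125.00     1,595.1609    12,761.2868
  9     2,125.00     1,538.9878    13,850.8902
  10   27,125.00    18,952.9441   189,529.4414
  Σ                 35,008.0730   265,974.6699
P = 35,008.0730; Macaulay duration = 265,974.6699 / 35,008.0730 = 7.59752 years.
Modified duration = D_Mac / (1 + y) = 7.59752 / 1.0365 = 7.32998 years.

7.330 years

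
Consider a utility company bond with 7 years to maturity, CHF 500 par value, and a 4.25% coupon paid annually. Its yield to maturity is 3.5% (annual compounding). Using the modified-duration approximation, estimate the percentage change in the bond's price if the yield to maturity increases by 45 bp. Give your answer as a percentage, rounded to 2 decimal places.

-2.70%

Periodic yield y = 0.035. Modified duration first:
  t   CF        PV=CF/(1+0.035)^t    t·PV
  1        21.25        20.5314        20.5314
  2        21.25        19.8371        39.6742
  3        21.25        19.1663        57.4988
  4        21.25        18.5181        74.0726
  5        21.25        17.8919        89.4596
  6        21.25        17.2869       103.7213
  7       521.25       409.6978     2,867.8845
  Σ                    522.9295     3,252.8425
P = 522.9295; D_Mac = 6.22042 yrs; D_mod = 6.22042/(1+0.035) = 6.01007 yrs.
ΔP/P ≈ -D_mod · Δy = -6.01007 × (+0.0045) = -0.027045 = -2.7045%.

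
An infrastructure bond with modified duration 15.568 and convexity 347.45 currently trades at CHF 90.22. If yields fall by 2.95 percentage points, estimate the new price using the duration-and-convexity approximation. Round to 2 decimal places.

Duration effect: -D_mod·Δy = -15.568 × (-0.0295) = +0.459256
Convexity effect: ½·C·(Δy)² = 0.5 × 347.45 × (-0.0295)² = +0.15118418125
ΔP/P ≈ +0.459256 + 0.15118418125 = +0.61044018125
New price ≈ 90.22 × (1 + 0.61044018125) = 145.293913152375.

CHF 145.29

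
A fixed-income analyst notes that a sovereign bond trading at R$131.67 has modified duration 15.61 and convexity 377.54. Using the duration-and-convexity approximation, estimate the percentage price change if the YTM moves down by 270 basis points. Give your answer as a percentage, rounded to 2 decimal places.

Duration effect: -D_mod·Δy = -15.61 × (-0.027) = +0.421470
Convexity effect: ½·C·(Δy)² = 0.5 × 377.54 × (-0.027)² = +0.13761333
ΔP/P ≈ +0.421470 + 0.13761333 = +0.55908333
= +55.908333%.

+55.91%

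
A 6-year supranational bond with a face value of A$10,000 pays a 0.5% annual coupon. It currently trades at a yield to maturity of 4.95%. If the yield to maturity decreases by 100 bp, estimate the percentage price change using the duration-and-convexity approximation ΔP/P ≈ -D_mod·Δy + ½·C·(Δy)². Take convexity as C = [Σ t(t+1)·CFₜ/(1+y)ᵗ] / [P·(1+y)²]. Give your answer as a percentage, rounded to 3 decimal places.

With y = 0.0495:
  t   CF        PV=CF/(1+0.0495)^t    t·PV        t(t+1)·PV
  1        50.00        47.6417        47.6417          95.2835
  2        50.00        45.3947        90.7894         272.3682
  3        50.00        43.2536       129.7609         519.0437
  4        50.00        41.2136       164.8543         824.2714
  5        50.00        39.2697       196.3486       1,178.0916
  6    10,050.00     7,520.9275    45,125.5652     315,878.9565
  Σ                  7,737.7009    45,754.9601     318,768.0148
P = 7,737.7009; D_Mac = 5.91325 yrs; D_mod = 5.63435 yrs; C = 37.40227.
Duration effect: -5.63435 × (-0.01) = +0.056343
Convexity effect: 0.5 × 37.40227 × (-0.01)² = +0.0018701
ΔP/P ≈ +0.056343 + 0.0018701 = +0.058214 = +5.8214%.

+5.821%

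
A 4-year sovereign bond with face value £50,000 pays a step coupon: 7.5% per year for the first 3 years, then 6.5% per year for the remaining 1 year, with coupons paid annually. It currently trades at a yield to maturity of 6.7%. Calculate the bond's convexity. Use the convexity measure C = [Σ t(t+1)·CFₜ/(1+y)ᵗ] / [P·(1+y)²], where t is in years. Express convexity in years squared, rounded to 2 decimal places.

15.26

With y = 0.067:
  t   CF        PV=CF/(1+0.067)^t    t·PV        t(t+1)·PV
  1     3,750.00     3,514.5267     3,514.5267       7,029.0534
  2     3,750.00     3,293.8395     6,587.6789      19,763.0368
  3     3,750.00     3,087.0098     9,261.0294      37,044.1177
  4    53,250.00    41,082.9797   164,331.9186     821,659.5930
  Σ                 50,978.3556   183,695.1537     885,495.8009
P = 50,978.3556.
Convexity = Σ t(t+1)·PV / [P·(1+y)²] = 885,495.8009 / (50,978.3556 × 1.138489) = 15.25709.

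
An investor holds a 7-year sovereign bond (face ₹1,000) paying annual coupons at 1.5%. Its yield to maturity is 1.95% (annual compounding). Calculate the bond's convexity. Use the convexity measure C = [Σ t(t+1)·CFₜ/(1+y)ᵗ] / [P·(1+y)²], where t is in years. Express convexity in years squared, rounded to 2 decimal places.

With y = 0.0195:
  t   CF        PV=CF/(1+0.0195)^t    t·PV        t(t+1)·PV
  1        15.00        14.7131        14.7131          29.4262
  2        15.00        14.4317        28.8634          86.5901
  3        15.00        14.1556        42.4669         169.8677
  4        15.00        13.8849        55.5395         277.6977
  5        15.00        13.6193        68.0966         408.5793
  6        15.00        13.3588        80.1529         561.0702
  7     1,015.00       886.6566     6,206.5959      49,652.7673
  Σ                    970.8200     6,496.4283      51,185.9985
P = 970.8200.
Convexity = Σ t(t+1)·PV / [P·(1+y)²] = 51,185.9985 / (970.8200 × 1.039380) = 50.72686.

50.73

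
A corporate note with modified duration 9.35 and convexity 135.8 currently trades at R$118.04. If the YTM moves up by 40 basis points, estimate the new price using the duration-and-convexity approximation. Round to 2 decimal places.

Duration effect: -D_mod·Δy = -9.35 × (+0.004) = -0.037400
Convexity effect: ½·C·(Δy)² = 0.5 × 135.8 × (0.004)² = +0.0010864
ΔP/P ≈ -0.037400 + 0.0010864 = -0.0363136
New price ≈ 118.04 × (1 - 0.0363136) = 113.753542656.

R$113.75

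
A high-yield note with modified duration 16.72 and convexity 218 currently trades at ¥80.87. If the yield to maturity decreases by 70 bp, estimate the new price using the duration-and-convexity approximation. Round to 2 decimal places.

Duration effect: -D_mod·Δy = -16.72 × (-0.007) = +0.117040
Convexity effect: ½·C·(Δy)² = 0.5 × 218 × (-0.007)² = +0.0053410
ΔP/P ≈ +0.117040 + 0.0053410 = +0.122381
New price ≈ 80.87 × (1 + 0.122381) = 90.76695147.

¥90.77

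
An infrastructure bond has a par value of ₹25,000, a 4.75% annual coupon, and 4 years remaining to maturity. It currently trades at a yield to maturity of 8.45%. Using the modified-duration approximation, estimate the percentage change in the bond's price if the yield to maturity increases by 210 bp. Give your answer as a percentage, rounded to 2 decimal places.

-7.20%

Periodic yield y = 0.0845. Modified duration first:
  t   CF        PV=CF/(1+0.0845)^t    t·PV
  1     1,187.50     1,094.9746     1,094.9746
  2     1,187.50     1,009.6585     2,019.3170
  3     1,187.50       930.9899     2,792.9696
  4    26,187.50    18,931.0985    75,724.3940
  Σ                 21,966.7215    81,631.6552
P = 21,966.7215; D_Mac = 3.71615 yrs; D_mod = 3.71615/(1+0.0845) = 3.42660 yrs.
ΔP/P ≈ -D_mod · Δy = -3.42660 × (+0.021) = -0.071959 = -7.1959%.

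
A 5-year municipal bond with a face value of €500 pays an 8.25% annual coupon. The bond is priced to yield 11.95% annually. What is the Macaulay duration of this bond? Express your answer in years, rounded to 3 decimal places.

4.236 years

Periodic yield y = 0.1195. Discount each cash flow and weight by its year:
  t   CF        PV=CF/(1+0.1195)^t    t·PV
  1        41.25        36.8468        36.8468
  2        41.25        32.9136        65.8273
  3        41.25        29.4003        88.2009
  4        41.25        26.2620       105.0479
  5       541.25       307.8062     1,539.0312
  Σ                    433.2290     1,834.9541
Price P = Σ PV = 433.2290.
Macaulay duration = Σ(t·PV) / P = 1,834.9541 / 433.2290 = 4.23553 years.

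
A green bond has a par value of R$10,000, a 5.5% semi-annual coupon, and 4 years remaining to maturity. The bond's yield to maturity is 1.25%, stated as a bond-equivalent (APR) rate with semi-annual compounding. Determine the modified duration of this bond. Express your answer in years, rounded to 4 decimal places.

Periodic yield y = 0.00625. First find Macaulay duration:
  t   CF        PV=CF/(1+0.00625)^t    t·PV
  1       275.00       273.2919       273.2919
  2       275.00       271.5945       543.1889
  3       275.00       269.9075       809.7226
  4       275.00       268.2311     1,072.9244
  5       275.00       266.5651     1,332.8253
  6       275.00       264.9094     1,589.4563
  7       275.00       263.2640     1,842.8478
  8    10,275.00     9,775.4033    78,203.2263
  Σ                 11,653.1667    85,667.4836
P = 11,653.1667; Macaulay duration = 85,667.4836 / 11,653.1667 = 7.35143 half-year periods = 3.67572 years.
Modified duration = D_Mac / (1 + y) = 3.67572 / 1.00625 = 3.65289 years.

3.6529 years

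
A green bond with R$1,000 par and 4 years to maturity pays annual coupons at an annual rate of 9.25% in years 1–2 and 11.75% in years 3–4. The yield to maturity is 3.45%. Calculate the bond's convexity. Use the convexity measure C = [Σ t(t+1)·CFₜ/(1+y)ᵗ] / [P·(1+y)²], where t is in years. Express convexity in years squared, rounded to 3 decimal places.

15.963

With y = 0.0345:
  t   CF        PV=CF/(1+0.0345)^t    t·PV        t(t+1)·PV
  1        92.50        89.4152        89.4152         178.8304
  2        92.50        86.4332       172.8665         518.5994
  3       117.50       106.1320       318.3960       1,273.5841
  4     1,117.50       975.7208     3,902.8831      19,514.4155
  Σ                  1,257.7012     4,483.5608      21,485.4293
P = 1,257.7012.
Convexity = Σ t(t+1)·PV / [P·(1+y)²] = 21,485.4293 / (1,257.7012 × 1.070190) = 15.96267.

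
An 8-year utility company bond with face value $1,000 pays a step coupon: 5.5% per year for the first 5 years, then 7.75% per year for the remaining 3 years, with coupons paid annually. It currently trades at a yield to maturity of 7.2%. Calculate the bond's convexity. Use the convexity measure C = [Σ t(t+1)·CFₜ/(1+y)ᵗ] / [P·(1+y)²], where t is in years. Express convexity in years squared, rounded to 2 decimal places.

With y = 0.072:
  t   CF        PV=CF/(1+0.072)^t    t·PV        t(t+1)·PV
  1        55.00        51.3060        51.3060         102.6119
  2        55.00        47.8600        95.7201         287.1603
  3        55.00        44.6456       133.9367         535.7468
  4        55.00        41.6470       166.5879         832.9397
  5        55.00        38.8498       194.2490       1,165.4939
  6        77.50        51.0661       306.3968       2,144.7777
  7        77.50        47.6363       333.4542       2,667.6339
  8     1,077.50       617.8158     4,942.5262      44,482.7361
  Σ                    940.8266     6,224.1770      52,219.1003
P = 940.8266.
Convexity = Σ t(t+1)·PV / [P·(1+y)²] = 52,219.1003 / (940.8266 × 1.149184) = 48.29812.

48.30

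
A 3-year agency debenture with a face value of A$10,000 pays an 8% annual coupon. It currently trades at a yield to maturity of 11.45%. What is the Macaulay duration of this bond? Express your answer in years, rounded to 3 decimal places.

2.773 years

Periodic yield y = 0.1145. Discount each cash flow and weight by its year:
  t   CF        PV=CF/(1+0.1145)^t    t·PV
  1       800.00       717.8107       717.8107
  2       800.00       644.0652     1,288.1304
  3    10,800.00     7,801.5974    23,404.7923
  Σ                  9,163.4733    25,410.7334
Price P = Σ PV = 9,163.4733.
Macaulay duration = Σ(t·PV) / P = 25,410.7334 / 9,163.4733 = 2.77305 years.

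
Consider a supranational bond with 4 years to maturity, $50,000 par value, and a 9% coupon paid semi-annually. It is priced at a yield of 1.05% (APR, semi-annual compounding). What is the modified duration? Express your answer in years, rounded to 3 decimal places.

Periodic yield y = 0.00525. First find Macaulay duration:
  t   CF        PV=CF/(1+0.00525)^t    t·PV
  1     2,250.00     2,238.2492     2,238.2492
  2     2,250.00     2,226.5598     4,453.1195
  3     2,250.00     2,214.9314     6,644.7941
  4     2,250.00     2,203.3637     8,813.4548
  5     2,250.00     2,191.8565    10,959.2823
  6     2,250.00     2,180.4093    13,082.4559
  7     2,250.00     2,169.0219    15,183.1536
  8    52,250.00    50,106.4507   400,851.6057
  Σ                 65,530.8424   462,226.1150
P = 65,530.8424; Macaulay duration = 462,226.1150 / 65,530.8424 = 7.05357 half-year periods = 3.52678 years.
Modified duration = D_Mac / (1 + y) = 3.52678 / 1.00525 = 3.50836 years.

3.508 years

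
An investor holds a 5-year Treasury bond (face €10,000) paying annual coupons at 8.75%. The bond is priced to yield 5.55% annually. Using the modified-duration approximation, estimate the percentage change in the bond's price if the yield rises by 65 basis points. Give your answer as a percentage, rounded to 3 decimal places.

Periodic yield y = 0.0555. Modified duration first:
  t   CF        PV=CF/(1+0.0555)^t    t·PV
  1       875.00       828.9910       828.9910
  2       875.00       785.4012     1,570.8025
  3       875.00       744.1035     2,232.3105
  4       875.00       704.9773     2,819.9090
  5    10,875.00     8,301.1465    41,505.7324
  Σ                 11,364.6194    48,957.7453
P = 11,364.6194; D_Mac = 4.30791 yrs; D_mod = 4.30791/(1+0.0555) = 4.08139 yrs.
ΔP/P ≈ -D_mod · Δy = -4.08139 × (+0.0065) = -0.026529 = -2.6529%.

-2.653%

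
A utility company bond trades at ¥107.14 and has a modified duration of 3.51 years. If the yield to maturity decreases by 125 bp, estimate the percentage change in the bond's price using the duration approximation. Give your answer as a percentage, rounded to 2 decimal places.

Duration approximation: ΔP/P ≈ -D_mod · Δy = -3.51 × (-0.0125) = +0.043875.
As a percentage: +4.3875%.

+4.39%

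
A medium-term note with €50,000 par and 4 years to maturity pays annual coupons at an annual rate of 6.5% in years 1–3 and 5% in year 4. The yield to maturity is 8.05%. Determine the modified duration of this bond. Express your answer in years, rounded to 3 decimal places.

3.363 years

Periodic yield y = 0.0805. First find Macaulay duration:
  t   CF        PV=CF/(1+0.0805)^t    t·PV
  1     3,250.00     3,007.8667     3,007.8667
  2     3,250.00     2,783.7730     5,567.5460
  3     3,250.00     2,576.3748     7,729.1245
  4    52,500.00    38,517.6887   154,070.7547
  Σ                 46,885.7032   170,375.2919
P = 46,885.7032; Macaulay duration = 170,375.2919 / 46,885.7032 = 3.63384 years.
Modified duration = D_Mac / (1 + y) = 3.63384 / 1.0805 = 3.36311 years.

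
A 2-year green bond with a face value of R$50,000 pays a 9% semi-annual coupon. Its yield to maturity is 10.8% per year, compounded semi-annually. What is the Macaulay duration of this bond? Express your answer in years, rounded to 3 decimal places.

1.872 years

Periodic yield y = 0.054. Discount each cash flow and weight by its period:
  t   CF        PV=CF/(1+0.054)^t    t·PV
  1     2,250.00     2,134.7249     2,134.7249
  2     2,250.00     2,025.3557     4,050.7113
  3     2,250.00     1,921.5898     5,764.7694
  4    52,250.00    42,337.3676   169,349.4703
  Σ                 48,419.0379   181,299.6759
Price P = Σ PV = 48,419.0379.
Macaulay duration = Σ(t·PV) / P = 181,299.6759 / 48,419.0379 = 3.74439 half-year periods.
In years: 3.74439 / 2 = 1.87219 years.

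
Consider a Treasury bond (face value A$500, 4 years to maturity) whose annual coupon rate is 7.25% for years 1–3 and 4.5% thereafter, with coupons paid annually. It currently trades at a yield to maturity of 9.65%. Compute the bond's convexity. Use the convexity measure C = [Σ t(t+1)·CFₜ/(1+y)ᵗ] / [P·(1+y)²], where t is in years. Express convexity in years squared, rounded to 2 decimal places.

14.36

With y = 0.0965:
  t   CF        PV=CF/(1+0.0965)^t    t·PV        t(t+1)·PV
  1        36.25        33.0597        33.0597          66.1195
  2        36.25        30.1502        60.3005         180.9014
  3        36.25        27.4968        82.4904         329.9616
  4       522.50       361.4529     1,445.8117       7,229.0586
  Σ                    452.1597     1,621.6623       7,806.0411
P = 452.1597.
Convexity = Σ t(t+1)·PV / [P·(1+y)²] = 7,806.0411 / (452.1597 × 1.202312) = 14.35892.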